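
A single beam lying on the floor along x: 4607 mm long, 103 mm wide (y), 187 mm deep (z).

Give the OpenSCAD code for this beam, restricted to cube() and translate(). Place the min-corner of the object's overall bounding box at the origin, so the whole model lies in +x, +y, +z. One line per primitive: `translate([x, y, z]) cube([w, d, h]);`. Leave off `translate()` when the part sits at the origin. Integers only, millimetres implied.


cube([4607, 103, 187]);


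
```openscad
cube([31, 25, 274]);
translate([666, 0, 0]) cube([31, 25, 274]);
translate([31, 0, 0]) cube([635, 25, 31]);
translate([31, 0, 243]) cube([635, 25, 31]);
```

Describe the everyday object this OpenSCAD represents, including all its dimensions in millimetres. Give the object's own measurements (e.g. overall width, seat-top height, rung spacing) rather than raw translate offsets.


A rectangular picture frame lying in the x–z plane (depth along y). The opening is 635 mm wide (x) by 212 mm tall (z), surrounded by a border 31 mm wide on all four sides. The frame is 25 mm deep and is made of two full-height vertical stiles with two horizontal rails fitted between them.


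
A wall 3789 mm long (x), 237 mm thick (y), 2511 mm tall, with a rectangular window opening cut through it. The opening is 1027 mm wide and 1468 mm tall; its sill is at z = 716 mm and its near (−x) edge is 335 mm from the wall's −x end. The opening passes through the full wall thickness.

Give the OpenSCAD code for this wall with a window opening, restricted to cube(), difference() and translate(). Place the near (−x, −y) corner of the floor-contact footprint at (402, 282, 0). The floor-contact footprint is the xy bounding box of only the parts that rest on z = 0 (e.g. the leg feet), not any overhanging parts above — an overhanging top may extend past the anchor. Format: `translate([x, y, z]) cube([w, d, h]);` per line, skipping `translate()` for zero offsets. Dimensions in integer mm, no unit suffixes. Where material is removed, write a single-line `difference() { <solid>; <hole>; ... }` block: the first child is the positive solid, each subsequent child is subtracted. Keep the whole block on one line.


difference() { translate([402, 282, 0]) cube([3789, 237, 2511]); translate([737, 282, 716]) cube([1027, 237, 1468]); }


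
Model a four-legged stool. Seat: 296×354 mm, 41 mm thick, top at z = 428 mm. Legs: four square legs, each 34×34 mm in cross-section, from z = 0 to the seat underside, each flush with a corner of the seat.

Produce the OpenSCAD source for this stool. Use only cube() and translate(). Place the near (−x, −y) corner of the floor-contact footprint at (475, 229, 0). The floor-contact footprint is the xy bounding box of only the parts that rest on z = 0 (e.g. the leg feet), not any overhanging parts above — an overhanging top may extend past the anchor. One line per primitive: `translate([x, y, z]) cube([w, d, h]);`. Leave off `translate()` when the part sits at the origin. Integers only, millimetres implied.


translate([475, 229, 387]) cube([296, 354, 41]);
translate([475, 229, 0]) cube([34, 34, 387]);
translate([737, 229, 0]) cube([34, 34, 387]);
translate([475, 549, 0]) cube([34, 34, 387]);
translate([737, 549, 0]) cube([34, 34, 387]);


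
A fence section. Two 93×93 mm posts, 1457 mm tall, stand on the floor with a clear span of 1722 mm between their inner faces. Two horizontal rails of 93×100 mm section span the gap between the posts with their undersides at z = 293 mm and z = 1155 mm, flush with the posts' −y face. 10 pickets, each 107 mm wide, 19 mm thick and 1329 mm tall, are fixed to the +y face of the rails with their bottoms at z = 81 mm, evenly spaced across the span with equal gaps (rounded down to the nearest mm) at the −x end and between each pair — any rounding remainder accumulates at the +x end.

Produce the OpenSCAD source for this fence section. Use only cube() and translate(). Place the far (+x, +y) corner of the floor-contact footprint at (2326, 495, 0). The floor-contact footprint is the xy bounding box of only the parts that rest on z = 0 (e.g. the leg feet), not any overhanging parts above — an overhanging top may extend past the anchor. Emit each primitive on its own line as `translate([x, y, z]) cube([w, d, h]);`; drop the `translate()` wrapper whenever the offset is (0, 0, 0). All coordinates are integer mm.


translate([418, 402, 0]) cube([93, 93, 1457]);
translate([2233, 402, 0]) cube([93, 93, 1457]);
translate([511, 402, 293]) cube([1722, 93, 100]);
translate([511, 402, 1155]) cube([1722, 93, 100]);
translate([570, 495, 81]) cube([107, 19, 1329]);
translate([736, 495, 81]) cube([107, 19, 1329]);
translate([902, 495, 81]) cube([107, 19, 1329]);
translate([1068, 495, 81]) cube([107, 19, 1329]);
translate([1234, 495, 81]) cube([107, 19, 1329]);
translate([1400, 495, 81]) cube([107, 19, 1329]);
translate([1566, 495, 81]) cube([107, 19, 1329]);
translate([1732, 495, 81]) cube([107, 19, 1329]);
translate([1898, 495, 81]) cube([107, 19, 1329]);
translate([2064, 495, 81]) cube([107, 19, 1329]);


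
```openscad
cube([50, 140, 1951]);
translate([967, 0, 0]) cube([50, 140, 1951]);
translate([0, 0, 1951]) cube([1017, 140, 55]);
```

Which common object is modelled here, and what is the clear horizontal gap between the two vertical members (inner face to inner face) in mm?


A door frame. The clear opening width is 917 mm.

Two 1951 mm tall posts with a header on top — a door frame. The left jamb is 50 mm wide at x = 0; the right jamb starts at x = 967. The clear opening is 967 − 50 = 917 mm.


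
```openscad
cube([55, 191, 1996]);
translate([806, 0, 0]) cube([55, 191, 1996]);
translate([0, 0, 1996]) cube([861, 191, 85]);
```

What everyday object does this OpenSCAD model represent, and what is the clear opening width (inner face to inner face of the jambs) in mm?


A door frame. The clear opening width is 751 mm.

Two 1996 mm tall posts with a header on top — a door frame. The left jamb is 55 mm wide at x = 0; the right jamb starts at x = 806. The clear opening is 806 − 55 = 751 mm.


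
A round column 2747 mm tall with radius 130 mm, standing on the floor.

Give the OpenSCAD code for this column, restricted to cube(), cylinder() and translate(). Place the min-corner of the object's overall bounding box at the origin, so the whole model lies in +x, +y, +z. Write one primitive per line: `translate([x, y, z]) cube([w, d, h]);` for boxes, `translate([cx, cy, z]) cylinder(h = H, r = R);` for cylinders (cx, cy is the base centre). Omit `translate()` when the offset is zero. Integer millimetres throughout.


translate([130, 130, 0]) cylinder(h = 2747, r = 130);


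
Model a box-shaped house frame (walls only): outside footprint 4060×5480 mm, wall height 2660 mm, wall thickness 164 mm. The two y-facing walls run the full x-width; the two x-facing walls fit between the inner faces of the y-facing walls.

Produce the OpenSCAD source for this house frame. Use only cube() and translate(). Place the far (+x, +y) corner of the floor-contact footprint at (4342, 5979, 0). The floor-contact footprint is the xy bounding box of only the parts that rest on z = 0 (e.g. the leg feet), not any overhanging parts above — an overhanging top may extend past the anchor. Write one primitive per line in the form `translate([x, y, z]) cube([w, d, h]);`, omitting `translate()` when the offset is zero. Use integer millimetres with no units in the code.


translate([282, 499, 0]) cube([4060, 164, 2660]);
translate([282, 5815, 0]) cube([4060, 164, 2660]);
translate([282, 663, 0]) cube([164, 5152, 2660]);
translate([4178, 663, 0]) cube([164, 5152, 2660]);


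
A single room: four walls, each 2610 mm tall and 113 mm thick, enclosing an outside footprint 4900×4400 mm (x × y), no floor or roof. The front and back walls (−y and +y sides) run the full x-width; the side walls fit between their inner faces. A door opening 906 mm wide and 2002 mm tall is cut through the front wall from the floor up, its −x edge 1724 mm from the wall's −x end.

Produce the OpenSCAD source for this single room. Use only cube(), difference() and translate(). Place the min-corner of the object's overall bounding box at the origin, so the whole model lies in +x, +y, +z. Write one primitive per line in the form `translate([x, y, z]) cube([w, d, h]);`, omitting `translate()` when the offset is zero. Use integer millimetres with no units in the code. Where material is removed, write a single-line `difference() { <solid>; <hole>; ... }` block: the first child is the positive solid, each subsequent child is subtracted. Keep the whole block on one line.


difference() { cube([4900, 113, 2610]); translate([1724, 0, 0]) cube([906, 113, 2002]); }
translate([0, 4287, 0]) cube([4900, 113, 2610]);
translate([0, 113, 0]) cube([113, 4174, 2610]);
translate([4787, 113, 0]) cube([113, 4174, 2610]);


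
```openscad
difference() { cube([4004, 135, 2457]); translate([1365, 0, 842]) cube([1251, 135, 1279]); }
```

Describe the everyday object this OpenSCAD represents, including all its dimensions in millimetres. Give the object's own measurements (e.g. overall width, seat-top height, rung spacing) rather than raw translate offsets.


A wall 4004 mm long (x), 135 mm thick (y), 2457 mm tall, with a rectangular window opening cut through it. The opening is 1251 mm wide and 1279 mm tall; its sill is at z = 842 mm and its near (−x) edge is 1365 mm from the wall's −x end. The opening passes through the full wall thickness.


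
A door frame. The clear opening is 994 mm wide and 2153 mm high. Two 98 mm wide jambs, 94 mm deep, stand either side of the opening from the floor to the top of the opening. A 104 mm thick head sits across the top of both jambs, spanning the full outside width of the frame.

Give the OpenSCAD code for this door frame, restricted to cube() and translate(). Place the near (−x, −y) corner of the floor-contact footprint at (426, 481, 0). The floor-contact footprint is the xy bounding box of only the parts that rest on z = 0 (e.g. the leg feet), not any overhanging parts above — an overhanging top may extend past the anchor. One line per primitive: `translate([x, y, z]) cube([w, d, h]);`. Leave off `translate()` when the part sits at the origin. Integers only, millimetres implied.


translate([426, 481, 0]) cube([98, 94, 2153]);
translate([1518, 481, 0]) cube([98, 94, 2153]);
translate([426, 481, 2153]) cube([1190, 94, 104]);


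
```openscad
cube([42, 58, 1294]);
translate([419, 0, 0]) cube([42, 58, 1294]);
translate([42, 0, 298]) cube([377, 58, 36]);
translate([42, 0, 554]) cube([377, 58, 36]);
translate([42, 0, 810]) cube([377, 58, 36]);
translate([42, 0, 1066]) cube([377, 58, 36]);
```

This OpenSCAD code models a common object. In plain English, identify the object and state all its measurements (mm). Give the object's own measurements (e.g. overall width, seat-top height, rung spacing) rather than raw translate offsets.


A straight ladder. Two 42×58 mm vertical rails, 1294 mm tall, stand 461 mm apart (outside-to-outside) with their front faces coplanar on the −y side. 4 rungs, each 58 mm deep and 36 mm tall, span between the inner faces of the rails, front faces flush with the rails. The lowest rung's underside is at z = 298 mm and rungs are spaced 256 mm apart (underside to underside).


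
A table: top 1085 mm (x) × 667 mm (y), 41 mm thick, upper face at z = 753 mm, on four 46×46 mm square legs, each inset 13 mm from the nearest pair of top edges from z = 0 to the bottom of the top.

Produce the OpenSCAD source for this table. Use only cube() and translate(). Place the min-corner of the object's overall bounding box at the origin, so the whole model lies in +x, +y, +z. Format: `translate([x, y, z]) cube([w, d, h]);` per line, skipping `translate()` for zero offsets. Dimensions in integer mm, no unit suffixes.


// leg_h = 753 - 41 = 712
translate([0, 0, 712]) cube([1085, 667, 41]);
translate([13, 13, 0]) cube([46, 46, 712]);
translate([1026, 13, 0]) cube([46, 46, 712]);
translate([13, 608, 0]) cube([46, 46, 712]);
translate([1026, 608, 0]) cube([46, 46, 712]);


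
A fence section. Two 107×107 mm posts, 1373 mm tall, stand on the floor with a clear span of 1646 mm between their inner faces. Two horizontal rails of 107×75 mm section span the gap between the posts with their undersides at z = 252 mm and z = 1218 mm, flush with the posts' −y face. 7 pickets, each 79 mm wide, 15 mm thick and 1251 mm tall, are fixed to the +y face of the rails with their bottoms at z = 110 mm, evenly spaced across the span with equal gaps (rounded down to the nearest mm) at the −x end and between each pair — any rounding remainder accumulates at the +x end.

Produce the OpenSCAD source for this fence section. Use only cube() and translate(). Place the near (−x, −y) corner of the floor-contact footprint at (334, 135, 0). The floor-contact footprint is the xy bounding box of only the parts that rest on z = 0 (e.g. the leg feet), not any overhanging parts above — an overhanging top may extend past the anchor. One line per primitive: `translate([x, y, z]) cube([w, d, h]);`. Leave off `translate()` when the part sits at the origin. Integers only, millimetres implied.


translate([334, 135, 0]) cube([107, 107, 1373]);
translate([2087, 135, 0]) cube([107, 107, 1373]);
translate([441, 135, 252]) cube([1646, 107, 75]);
translate([441, 135, 1218]) cube([1646, 107, 75]);
translate([577, 242, 110]) cube([79, 15, 1251]);
translate([792, 242, 110]) cube([79, 15, 1251]);
translate([1007, 242, 110]) cube([79, 15, 1251]);
translate([1222, 242, 110]) cube([79, 15, 1251]);
translate([1437, 242, 110]) cube([79, 15, 1251]);
translate([1652, 242, 110]) cube([79, 15, 1251]);
translate([1867, 242, 110]) cube([79, 15, 1251]);


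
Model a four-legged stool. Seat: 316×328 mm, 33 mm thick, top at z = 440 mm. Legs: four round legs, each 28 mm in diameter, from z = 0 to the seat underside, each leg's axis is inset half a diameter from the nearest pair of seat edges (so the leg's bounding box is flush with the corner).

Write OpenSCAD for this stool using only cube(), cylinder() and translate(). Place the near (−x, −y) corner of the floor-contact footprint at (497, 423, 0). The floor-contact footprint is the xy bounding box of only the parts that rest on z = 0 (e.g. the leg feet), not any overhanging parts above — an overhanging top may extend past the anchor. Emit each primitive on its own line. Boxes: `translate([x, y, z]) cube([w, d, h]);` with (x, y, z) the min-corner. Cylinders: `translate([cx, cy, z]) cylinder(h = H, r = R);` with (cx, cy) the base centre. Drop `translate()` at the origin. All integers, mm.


// leg_h = 440 - 33 = 407
translate([497, 423, 407]) cube([316, 328, 33]);
translate([511, 437, 0]) cylinder(h = 407, r = 14);
translate([799, 437, 0]) cylinder(h = 407, r = 14);
translate([511, 737, 0]) cylinder(h = 407, r = 14);
translate([799, 737, 0]) cylinder(h = 407, r = 14);


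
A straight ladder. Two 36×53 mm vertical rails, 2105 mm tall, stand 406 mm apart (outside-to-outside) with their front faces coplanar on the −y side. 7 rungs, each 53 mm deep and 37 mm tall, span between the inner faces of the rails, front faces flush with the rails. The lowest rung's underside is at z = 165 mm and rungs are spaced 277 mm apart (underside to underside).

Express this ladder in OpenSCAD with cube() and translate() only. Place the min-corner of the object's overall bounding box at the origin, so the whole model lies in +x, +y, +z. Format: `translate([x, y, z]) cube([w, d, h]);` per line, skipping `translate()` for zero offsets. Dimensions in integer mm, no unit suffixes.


cube([36, 53, 2105]);
translate([370, 0, 0]) cube([36, 53, 2105]);
translate([36, 0, 165]) cube([334, 53, 37]);
translate([36, 0, 442]) cube([334, 53, 37]);
translate([36, 0, 719]) cube([334, 53, 37]);
translate([36, 0, 996]) cube([334, 53, 37]);
translate([36, 0, 1273]) cube([334, 53, 37]);
translate([36, 0, 1550]) cube([334, 53, 37]);
translate([36, 0, 1827]) cube([334, 53, 37]);


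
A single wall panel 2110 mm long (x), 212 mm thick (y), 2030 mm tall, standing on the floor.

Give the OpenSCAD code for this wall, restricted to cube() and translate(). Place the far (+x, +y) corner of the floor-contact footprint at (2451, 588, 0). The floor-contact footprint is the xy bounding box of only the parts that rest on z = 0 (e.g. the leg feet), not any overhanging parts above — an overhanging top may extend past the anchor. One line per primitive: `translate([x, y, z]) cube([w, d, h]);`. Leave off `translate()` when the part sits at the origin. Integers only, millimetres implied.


translate([341, 376, 0]) cube([2110, 212, 2030]);


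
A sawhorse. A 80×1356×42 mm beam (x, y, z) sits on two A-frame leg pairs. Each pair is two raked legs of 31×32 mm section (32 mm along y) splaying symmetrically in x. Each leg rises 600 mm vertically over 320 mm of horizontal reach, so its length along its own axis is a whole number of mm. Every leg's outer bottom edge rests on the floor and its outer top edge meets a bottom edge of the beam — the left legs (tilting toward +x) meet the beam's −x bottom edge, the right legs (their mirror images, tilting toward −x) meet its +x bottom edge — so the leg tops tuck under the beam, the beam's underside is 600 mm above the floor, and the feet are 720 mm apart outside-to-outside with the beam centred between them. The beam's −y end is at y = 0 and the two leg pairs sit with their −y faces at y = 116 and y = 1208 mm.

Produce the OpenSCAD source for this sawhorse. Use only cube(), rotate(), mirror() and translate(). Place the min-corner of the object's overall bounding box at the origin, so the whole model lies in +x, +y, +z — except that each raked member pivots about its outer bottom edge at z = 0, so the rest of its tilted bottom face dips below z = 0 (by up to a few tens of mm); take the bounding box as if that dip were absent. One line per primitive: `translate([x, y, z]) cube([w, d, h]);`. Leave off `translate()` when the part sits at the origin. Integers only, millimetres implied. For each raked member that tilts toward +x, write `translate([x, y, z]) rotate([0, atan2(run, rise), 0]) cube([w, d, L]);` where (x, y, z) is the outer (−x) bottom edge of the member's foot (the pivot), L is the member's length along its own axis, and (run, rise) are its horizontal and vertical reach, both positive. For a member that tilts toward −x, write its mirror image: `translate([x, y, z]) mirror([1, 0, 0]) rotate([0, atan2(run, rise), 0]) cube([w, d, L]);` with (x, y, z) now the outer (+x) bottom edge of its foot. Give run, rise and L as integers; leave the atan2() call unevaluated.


// leg length = √(320² + 600²) = 680
// right-leg outer foot x = 2·320 + 80 = 720
// beam min-corner = (320, 0, 600)
translate([320, 0, 600]) cube([80, 1356, 42]);
translate([0, 116, 0]) rotate([0, atan2(320, 600), 0]) cube([31, 32, 680]);
translate([720, 116, 0]) mirror([1, 0, 0]) rotate([0, atan2(320, 600), 0]) cube([31, 32, 680]);
translate([0, 1208, 0]) rotate([0, atan2(320, 600), 0]) cube([31, 32, 680]);
translate([720, 1208, 0]) mirror([1, 0, 0]) rotate([0, atan2(320, 600), 0]) cube([31, 32, 680]);


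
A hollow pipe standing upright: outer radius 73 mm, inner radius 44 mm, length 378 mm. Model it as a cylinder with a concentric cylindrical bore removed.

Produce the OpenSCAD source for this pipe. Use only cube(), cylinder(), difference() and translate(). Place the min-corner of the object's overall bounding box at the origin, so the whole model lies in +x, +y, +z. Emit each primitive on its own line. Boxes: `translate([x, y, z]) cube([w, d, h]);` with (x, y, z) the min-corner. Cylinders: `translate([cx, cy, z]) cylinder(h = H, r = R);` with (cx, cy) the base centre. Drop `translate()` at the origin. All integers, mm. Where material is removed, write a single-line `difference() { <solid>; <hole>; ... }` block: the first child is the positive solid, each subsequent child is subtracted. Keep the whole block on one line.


difference() { translate([73, 73, 0]) cylinder(h = 378, r = 73); translate([73, 73, 0]) cylinder(h = 378, r = 44); }


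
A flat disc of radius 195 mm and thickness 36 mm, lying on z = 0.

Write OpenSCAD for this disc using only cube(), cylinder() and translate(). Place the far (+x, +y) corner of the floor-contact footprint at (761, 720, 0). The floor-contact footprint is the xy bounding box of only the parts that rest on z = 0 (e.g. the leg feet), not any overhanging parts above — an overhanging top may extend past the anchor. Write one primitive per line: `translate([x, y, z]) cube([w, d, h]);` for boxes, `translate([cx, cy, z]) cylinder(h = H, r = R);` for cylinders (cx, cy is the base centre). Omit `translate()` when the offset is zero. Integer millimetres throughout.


translate([566, 525, 0]) cylinder(h = 36, r = 195);


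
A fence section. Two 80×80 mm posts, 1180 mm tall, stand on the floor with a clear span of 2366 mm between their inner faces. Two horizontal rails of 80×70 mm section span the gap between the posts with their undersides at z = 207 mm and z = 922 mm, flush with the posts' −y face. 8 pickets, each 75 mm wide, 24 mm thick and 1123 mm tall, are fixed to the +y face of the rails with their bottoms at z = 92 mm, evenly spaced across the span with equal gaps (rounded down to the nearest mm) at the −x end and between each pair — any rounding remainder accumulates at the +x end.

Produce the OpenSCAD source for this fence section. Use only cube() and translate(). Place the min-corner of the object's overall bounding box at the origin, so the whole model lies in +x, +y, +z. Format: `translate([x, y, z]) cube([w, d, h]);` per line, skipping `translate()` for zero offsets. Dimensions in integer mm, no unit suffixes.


cube([80, 80, 1180]);
translate([2446, 0, 0]) cube([80, 80, 1180]);
translate([80, 0, 207]) cube([2366, 80, 70]);
translate([80, 0, 922]) cube([2366, 80, 70]);
translate([276, 80, 92]) cube([75, 24, 1123]);
translate([547, 80, 92]) cube([75, 24, 1123]);
translate([818, 80, 92]) cube([75, 24, 1123]);
translate([1089, 80, 92]) cube([75, 24, 1123]);
translate([1360, 80, 92]) cube([75, 24, 1123]);
translate([1631, 80, 92]) cube([75, 24, 1123]);
translate([1902, 80, 92]) cube([75, 24, 1123]);
translate([2173, 80, 92]) cube([75, 24, 1123]);


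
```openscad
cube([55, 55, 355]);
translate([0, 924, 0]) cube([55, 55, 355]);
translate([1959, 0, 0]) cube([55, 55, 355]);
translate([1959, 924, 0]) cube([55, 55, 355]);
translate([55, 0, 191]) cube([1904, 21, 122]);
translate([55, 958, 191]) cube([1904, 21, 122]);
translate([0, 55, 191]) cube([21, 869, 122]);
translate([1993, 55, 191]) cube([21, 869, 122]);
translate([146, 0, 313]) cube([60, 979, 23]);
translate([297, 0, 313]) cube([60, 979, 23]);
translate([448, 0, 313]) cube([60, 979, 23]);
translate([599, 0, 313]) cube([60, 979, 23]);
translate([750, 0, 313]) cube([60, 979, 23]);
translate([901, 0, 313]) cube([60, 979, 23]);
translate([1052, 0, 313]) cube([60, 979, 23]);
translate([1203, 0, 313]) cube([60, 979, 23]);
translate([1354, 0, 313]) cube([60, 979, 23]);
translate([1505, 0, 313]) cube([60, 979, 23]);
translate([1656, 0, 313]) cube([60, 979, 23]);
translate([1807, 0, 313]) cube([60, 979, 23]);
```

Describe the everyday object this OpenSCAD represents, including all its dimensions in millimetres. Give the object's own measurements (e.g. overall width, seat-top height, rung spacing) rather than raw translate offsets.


A bed frame 2014 mm long (x) by 979 mm wide (y). Four 55×55 mm corner posts, 355 mm tall, at the corners of the footprint. Four rails of 21 mm thickness and 122 mm height run between adjacent posts with their undersides at z = 191 mm, their outer faces flush with the outside of the frame (the two x-running rails run between the posts' inner faces; the two y-running rails run between the posts' inner faces). 12 slats, each 60 mm wide (x) and 23 mm thick, lie across the top of the two x-running rails, running the full 979 mm width of the frame in y; along x they sit between the end posts with a 91 mm gap after the −x posts and between neighbouring slats, leaving 92 mm before the +x posts.


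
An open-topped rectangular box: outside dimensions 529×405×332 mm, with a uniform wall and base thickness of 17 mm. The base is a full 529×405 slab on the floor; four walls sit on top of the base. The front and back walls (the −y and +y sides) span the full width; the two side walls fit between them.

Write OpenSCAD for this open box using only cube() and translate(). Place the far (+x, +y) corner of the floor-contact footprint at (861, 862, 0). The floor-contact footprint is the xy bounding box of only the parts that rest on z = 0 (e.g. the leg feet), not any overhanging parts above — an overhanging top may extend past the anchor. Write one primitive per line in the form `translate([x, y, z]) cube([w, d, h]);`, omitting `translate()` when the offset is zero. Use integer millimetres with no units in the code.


translate([332, 457, 0]) cube([529, 405, 17]);
translate([332, 457, 17]) cube([529, 17, 315]);
translate([332, 845, 17]) cube([529, 17, 315]);
translate([332, 474, 17]) cube([17, 371, 315]);
translate([844, 474, 17]) cube([17, 371, 315]);


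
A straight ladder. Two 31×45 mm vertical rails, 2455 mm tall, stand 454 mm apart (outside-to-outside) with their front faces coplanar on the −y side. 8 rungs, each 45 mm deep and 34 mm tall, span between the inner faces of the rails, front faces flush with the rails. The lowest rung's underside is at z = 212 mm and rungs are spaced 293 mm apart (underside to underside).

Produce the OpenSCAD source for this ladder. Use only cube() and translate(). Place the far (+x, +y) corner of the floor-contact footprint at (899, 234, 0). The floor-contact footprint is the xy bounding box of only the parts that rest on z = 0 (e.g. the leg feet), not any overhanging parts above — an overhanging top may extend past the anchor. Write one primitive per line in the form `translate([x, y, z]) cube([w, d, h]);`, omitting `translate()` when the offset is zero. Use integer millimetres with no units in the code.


translate([445, 189, 0]) cube([31, 45, 2455]);
translate([868, 189, 0]) cube([31, 45, 2455]);
translate([476, 189, 212]) cube([392, 45, 34]);
translate([476, 189, 505]) cube([392, 45, 34]);
translate([476, 189, 798]) cube([392, 45, 34]);
translate([476, 189, 1091]) cube([392, 45, 34]);
translate([476, 189, 1384]) cube([392, 45, 34]);
translate([476, 189, 1677]) cube([392, 45, 34]);
translate([476, 189, 1970]) cube([392, 45, 34]);
translate([476, 189, 2263]) cube([392, 45, 34]);


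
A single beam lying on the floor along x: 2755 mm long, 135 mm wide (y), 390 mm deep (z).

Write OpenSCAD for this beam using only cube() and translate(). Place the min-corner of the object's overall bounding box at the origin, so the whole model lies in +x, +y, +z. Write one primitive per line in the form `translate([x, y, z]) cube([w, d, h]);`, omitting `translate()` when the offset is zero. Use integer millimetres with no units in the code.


cube([2755, 135, 390]);


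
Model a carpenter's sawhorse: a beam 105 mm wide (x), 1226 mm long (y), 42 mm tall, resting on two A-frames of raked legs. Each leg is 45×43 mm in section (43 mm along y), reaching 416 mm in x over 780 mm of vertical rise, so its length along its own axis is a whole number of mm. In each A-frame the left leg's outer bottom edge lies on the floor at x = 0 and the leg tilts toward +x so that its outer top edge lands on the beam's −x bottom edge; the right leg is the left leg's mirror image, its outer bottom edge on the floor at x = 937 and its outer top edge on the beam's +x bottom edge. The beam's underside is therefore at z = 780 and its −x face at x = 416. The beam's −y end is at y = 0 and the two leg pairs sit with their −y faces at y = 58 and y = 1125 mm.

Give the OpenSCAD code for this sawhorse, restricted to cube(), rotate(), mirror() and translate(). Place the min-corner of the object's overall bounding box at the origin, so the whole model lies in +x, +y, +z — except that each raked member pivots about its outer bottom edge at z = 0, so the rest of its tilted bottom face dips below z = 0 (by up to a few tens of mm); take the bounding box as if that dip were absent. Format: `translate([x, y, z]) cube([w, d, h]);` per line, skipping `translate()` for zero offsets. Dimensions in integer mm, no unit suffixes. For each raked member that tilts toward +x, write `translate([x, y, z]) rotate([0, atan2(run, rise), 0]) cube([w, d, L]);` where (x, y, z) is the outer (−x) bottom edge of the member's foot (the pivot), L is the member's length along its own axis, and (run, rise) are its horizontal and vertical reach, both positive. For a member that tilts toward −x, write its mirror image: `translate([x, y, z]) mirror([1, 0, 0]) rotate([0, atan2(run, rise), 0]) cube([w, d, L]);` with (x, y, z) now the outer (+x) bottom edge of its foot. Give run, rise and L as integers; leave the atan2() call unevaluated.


// leg length = √(416² + 780²) = 884
// right-leg outer foot x = 2·416 + 105 = 937
// beam min-corner = (416, 0, 780)
translate([416, 0, 780]) cube([105, 1226, 42]);
translate([0, 58, 0]) rotate([0, atan2(416, 780), 0]) cube([45, 43, 884]);
translate([937, 58, 0]) mirror([1, 0, 0]) rotate([0, atan2(416, 780), 0]) cube([45, 43, 884]);
translate([0, 1125, 0]) rotate([0, atan2(416, 780), 0]) cube([45, 43, 884]);
translate([937, 1125, 0]) mirror([1, 0, 0]) rotate([0, atan2(416, 780), 0]) cube([45, 43, 884]);


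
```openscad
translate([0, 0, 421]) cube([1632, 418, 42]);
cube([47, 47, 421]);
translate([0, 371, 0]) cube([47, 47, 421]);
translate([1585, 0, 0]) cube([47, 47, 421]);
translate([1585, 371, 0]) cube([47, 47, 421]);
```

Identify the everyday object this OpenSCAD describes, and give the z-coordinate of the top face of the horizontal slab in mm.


A bench. The seat-top height is 463 mm.

A long slab on four corner posts — a bench. The slab sits at z = 421 with thickness 42, so the top is 421 + 42 = 463 mm.


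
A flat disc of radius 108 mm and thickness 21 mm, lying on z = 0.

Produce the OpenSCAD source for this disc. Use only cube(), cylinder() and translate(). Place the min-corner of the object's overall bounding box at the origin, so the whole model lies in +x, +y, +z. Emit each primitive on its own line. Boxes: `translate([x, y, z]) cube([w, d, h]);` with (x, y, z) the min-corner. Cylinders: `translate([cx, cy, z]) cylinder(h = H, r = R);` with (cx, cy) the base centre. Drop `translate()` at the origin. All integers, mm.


translate([108, 108, 0]) cylinder(h = 21, r = 108);


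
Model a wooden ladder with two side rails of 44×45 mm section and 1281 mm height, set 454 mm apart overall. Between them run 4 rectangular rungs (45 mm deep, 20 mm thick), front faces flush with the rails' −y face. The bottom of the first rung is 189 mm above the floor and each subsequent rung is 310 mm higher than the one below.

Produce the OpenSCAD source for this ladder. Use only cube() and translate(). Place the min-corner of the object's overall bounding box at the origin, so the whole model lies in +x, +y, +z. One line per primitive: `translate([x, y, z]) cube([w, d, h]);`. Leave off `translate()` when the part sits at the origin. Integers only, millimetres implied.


cube([44, 45, 1281]);
translate([410, 0, 0]) cube([44, 45, 1281]);
translate([44, 0, 189]) cube([366, 45, 20]);
translate([44, 0, 499]) cube([366, 45, 20]);
translate([44, 0, 809]) cube([366, 45, 20]);
translate([44, 0, 1119]) cube([366, 45, 20]);


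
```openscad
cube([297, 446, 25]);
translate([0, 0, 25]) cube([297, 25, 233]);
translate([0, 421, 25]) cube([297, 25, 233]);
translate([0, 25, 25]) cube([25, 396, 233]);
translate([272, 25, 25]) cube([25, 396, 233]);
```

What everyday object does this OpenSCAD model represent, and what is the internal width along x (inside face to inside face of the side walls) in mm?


An open box. The internal width is 247 mm.

A 297×446 base slab with four walls standing on it — an open box. The base is 297 mm wide and the walls are 25 mm thick, so the internal width is 297 − 2 × 25 = 247 mm.


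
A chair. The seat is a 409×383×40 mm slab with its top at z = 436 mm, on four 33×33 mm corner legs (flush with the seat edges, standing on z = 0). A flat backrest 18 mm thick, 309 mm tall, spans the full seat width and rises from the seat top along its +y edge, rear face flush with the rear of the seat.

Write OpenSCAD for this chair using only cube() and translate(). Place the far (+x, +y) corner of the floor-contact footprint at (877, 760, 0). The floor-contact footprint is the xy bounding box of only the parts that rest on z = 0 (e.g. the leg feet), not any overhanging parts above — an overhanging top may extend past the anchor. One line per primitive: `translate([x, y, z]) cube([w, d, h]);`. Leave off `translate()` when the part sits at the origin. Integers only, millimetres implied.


translate([468, 377, 396]) cube([409, 383, 40]);
translate([468, 377, 0]) cube([33, 33, 396]);
translate([844, 377, 0]) cube([33, 33, 396]);
translate([468, 727, 0]) cube([33, 33, 396]);
translate([844, 727, 0]) cube([33, 33, 396]);
translate([468, 742, 436]) cube([409, 18, 309]);


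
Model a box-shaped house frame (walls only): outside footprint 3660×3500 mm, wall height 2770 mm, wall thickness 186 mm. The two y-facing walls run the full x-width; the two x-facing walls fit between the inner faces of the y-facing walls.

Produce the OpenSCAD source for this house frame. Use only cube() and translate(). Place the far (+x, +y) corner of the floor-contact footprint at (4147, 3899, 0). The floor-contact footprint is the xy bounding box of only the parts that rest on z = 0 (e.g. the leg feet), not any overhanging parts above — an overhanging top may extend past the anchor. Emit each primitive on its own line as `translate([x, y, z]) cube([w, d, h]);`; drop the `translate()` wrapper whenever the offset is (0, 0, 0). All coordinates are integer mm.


translate([487, 399, 0]) cube([3660, 186, 2770]);
translate([487, 3713, 0]) cube([3660, 186, 2770]);
translate([487, 585, 0]) cube([186, 3128, 2770]);
translate([3961, 585, 0]) cube([186, 3128, 2770]);


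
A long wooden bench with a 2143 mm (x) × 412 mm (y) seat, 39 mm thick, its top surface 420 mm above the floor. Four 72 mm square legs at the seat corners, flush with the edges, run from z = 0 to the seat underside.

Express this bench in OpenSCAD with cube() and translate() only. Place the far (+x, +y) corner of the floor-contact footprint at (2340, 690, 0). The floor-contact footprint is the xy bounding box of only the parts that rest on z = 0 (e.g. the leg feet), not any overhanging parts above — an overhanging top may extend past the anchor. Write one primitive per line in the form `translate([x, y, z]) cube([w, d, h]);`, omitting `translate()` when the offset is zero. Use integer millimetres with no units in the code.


translate([197, 278, 381]) cube([2143, 412, 39]);
translate([197, 278, 0]) cube([72, 72, 381]);
translate([197, 618, 0]) cube([72, 72, 381]);
translate([2268, 278, 0]) cube([72, 72, 381]);
translate([2268, 618, 0]) cube([72, 72, 381]);


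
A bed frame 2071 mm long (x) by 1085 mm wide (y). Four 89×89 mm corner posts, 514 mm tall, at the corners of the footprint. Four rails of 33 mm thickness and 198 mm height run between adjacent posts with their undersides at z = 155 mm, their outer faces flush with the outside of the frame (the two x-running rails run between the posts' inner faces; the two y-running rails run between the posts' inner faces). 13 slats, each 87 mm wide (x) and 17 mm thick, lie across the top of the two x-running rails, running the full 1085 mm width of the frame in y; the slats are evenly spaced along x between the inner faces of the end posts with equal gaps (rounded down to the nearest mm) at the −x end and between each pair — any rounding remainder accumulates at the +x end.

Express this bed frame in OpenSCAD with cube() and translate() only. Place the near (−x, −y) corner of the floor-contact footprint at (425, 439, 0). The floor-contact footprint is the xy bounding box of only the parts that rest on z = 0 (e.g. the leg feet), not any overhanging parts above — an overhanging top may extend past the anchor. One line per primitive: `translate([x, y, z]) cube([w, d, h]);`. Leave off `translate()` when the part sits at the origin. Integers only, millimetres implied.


// slat z = rail_z + rail_h = 155 + 198 = 353
// slat gap = ⌊(1893 − 13·87) / 14⌋ = 54
translate([425, 439, 0]) cube([89, 89, 514]);
translate([425, 1435, 0]) cube([89, 89, 514]);
translate([2407, 439, 0]) cube([89, 89, 514]);
translate([2407, 1435, 0]) cube([89, 89, 514]);
translate([514, 439, 155]) cube([1893, 33, 198]);
translate([514, 1491, 155]) cube([1893, 33, 198]);
translate([425, 528, 155]) cube([33, 907, 198]);
translate([2463, 528, 155]) cube([33, 907, 198]);
translate([568, 439, 353]) cube([87, 1085, 17]);
translate([709, 439, 353]) cube([87, 1085, 17]);
translate([850, 439, 353]) cube([87, 1085, 17]);
translate([991, 439, 353]) cube([87, 1085, 17]);
translate([1132, 439, 353]) cube([87, 1085, 17]);
translate([1273, 439, 353]) cube([87, 1085, 17]);
translate([1414, 439, 353]) cube([87, 1085, 17]);
translate([1555, 439, 353]) cube([87, 1085, 17]);
translate([1696, 439, 353]) cube([87, 1085, 17]);
translate([1837, 439, 353]) cube([87, 1085, 17]);
translate([1978, 439, 353]) cube([87, 1085, 17]);
translate([2119, 439, 353]) cube([87, 1085, 17]);
translate([2260, 439, 353]) cube([87, 1085, 17]);


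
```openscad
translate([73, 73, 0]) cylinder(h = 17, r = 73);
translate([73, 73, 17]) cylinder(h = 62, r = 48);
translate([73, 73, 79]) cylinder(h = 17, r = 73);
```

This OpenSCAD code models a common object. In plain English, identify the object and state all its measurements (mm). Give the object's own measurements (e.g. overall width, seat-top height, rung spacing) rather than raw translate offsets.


A spool: two coaxial disc flanges of radius 73 mm and thickness 17 mm, joined by a core cylinder of radius 48 mm and height 62 mm. The lower flange rests on z = 0 and the three cylinders share a vertical axis.


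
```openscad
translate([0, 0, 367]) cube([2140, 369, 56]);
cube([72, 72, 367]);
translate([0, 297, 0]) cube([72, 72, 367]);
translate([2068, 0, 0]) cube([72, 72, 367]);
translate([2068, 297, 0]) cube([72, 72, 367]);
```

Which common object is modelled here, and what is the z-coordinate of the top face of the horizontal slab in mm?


A bench. The seat-top height is 423 mm.

A long slab on four corner posts — a bench. The slab sits at z = 367 with thickness 56, so the top is 367 + 56 = 423 mm.


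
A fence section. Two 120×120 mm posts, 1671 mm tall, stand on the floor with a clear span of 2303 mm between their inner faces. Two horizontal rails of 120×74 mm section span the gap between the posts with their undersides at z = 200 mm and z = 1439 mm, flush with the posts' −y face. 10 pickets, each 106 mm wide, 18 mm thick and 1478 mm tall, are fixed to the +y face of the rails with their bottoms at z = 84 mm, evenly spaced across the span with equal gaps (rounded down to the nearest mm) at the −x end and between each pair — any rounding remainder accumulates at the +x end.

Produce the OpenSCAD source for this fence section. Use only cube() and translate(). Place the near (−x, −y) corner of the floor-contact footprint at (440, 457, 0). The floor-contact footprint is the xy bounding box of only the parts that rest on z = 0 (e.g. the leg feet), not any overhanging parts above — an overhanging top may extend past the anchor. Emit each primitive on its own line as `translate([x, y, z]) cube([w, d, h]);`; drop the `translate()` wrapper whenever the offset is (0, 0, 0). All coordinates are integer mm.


translate([440, 457, 0]) cube([120, 120, 1671]);
translate([2863, 457, 0]) cube([120, 120, 1671]);
translate([560, 457, 200]) cube([2303, 120, 74]);
translate([560, 457, 1439]) cube([2303, 120, 74]);
translate([673, 577, 84]) cube([106, 18, 1478]);
translate([892, 577, 84]) cube([106, 18, 1478]);
translate([1111, 577, 84]) cube([106, 18, 1478]);
translate([1330, 577, 84]) cube([106, 18, 1478]);
translate([1549, 577, 84]) cube([106, 18, 1478]);
translate([1768, 577, 84]) cube([106, 18, 1478]);
translate([1987, 577, 84]) cube([106, 18, 1478]);
translate([2206, 577, 84]) cube([106, 18, 1478]);
translate([2425, 577, 84]) cube([106, 18, 1478]);
translate([2644, 577, 84]) cube([106, 18, 1478]);
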